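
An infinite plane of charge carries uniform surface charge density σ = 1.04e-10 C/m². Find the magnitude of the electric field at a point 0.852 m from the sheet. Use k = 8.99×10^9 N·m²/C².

E = 5.87 N/C

Choose a cylindrical pillbox piercing the sheet, end faces (area A) parallel to it.
Flux Φ = 2EA and Q_enc = σA, so 2EA = σA/ε₀ ⇒ E = |σ|/(2ε₀), independent of distance.
E = 2πk|σ| = 2π(8.99×10^9)(1.04×10^-10) = 5.87 N/C.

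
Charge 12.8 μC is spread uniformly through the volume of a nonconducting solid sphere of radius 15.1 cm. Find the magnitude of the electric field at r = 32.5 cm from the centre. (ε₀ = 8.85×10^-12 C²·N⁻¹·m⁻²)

By spherical symmetry E is radial; choose a Gaussian sphere of radius r = 32.5 cm (r > R, so the entire charge is enclosed).
Q_enc = 12.8 μC = 1.28×10^-5 C.
By Gauss's law, ∮E·dA = E·4πr² = Q_enc/ε₀.
E = |Q_enc|/(4πε₀r²) = (1.28×10^-5)/(4π·8.85×10^-12·(0.325)²) = 1.09e6 N/C.

1.09e6 N/C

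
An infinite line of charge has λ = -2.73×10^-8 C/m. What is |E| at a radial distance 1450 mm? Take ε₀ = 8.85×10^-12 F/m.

By cylindrical symmetry E is radial; use a coaxial Gaussian cylinder of radius 1450 mm and length L.
Q_enc = λL, so λ_enc = -2.73×10^-8 C/m.
Applying ∮E·dA = Q_enc/ε₀ with the end caps contributing no flux:
E = |λ_enc|/(2πε₀r) = (2.73×10^-8)/(2π·8.85×10^-12·1.45) = 339 N/C.

E = 339 N/C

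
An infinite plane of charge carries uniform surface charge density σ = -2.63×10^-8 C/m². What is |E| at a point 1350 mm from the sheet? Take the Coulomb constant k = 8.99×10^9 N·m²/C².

The symmetry is planar: E is normal to the sheet and the same magnitude on both sides. Take a pillbox straddling the sheet with end-cap area A.
Only the two end caps contribute flux: Φ = 2EA. With Q_enc = σA, Gauss's law gives E = |σ|/(2ε₀).
E = 2πk|σ| = 2π(8.99×10^9)(2.63×10^-8) = 1.49×10^3 N/C.

1.49e3 N/C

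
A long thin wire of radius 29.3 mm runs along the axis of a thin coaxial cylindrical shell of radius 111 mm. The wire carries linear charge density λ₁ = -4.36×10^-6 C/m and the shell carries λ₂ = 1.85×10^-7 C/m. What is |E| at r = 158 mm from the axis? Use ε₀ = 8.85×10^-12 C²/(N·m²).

By cylindrical symmetry E is radial; use a coaxial Gaussian cylinder of radius 158 mm and length L (r > 111 mm, enclosing both).
λ_enc = λ₁ + λ₂ = (-4.36×10^-6) + (1.85×10^-7) = -4.175×10^-6 C/m.
Applying ∮E·dA = Q_enc/ε₀ with the end caps contributing no flux:
E = |λ_enc|/(2πε₀r) = (4.175×10^-6)/(2π·8.85×10^-12·0.158) = 4.75×10^5 N/C.

E = 4.75e5 V/m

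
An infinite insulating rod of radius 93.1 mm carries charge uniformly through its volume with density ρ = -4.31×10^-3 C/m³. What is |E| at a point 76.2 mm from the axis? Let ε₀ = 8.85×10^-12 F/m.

E ≈ 1.86×10^7 N/C

Choose a coaxial cylinder of radius r = 76.2 mm (arbitrary length L) as the Gaussian surface (r < R).
Enclosed charge per unit length: λ_enc = ρ·πr² = (-4.31e-3)π(0.0762)² = -7.862×10^-5 C/m.
Since E is radial and uniform over the curved surface, Φ = E·2πrL = Q_enc/ε₀ = λ_enc L/ε₀.
E = |λ_enc|/(2πε₀r) = (7.862e-5)/(2π·8.85×10^-12·0.0762) = 1.86e7 N/C.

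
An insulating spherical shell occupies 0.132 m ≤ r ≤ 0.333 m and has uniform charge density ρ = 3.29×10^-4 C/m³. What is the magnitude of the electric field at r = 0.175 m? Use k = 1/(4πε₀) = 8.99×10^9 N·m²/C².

Symmetry ⇒ E = E(r) r̂. Gaussian sphere of radius r = 0.175 m (within the shell material, 0.132 m < r < 0.333 m).
Only the shell between 0.132 m and r is enclosed: Q_enc = ρ·(4π/3)(r³ − a³) = (3.29e-4)·(4π/3)·((0.175)³ − (0.132)³) = 4.216e-6 C.
Since E is radial and uniform over the Gaussian sphere, Φ = E·4πr² = Q_enc/ε₀.
E = k|Q_enc|/r² = (8.99×10^9)(4.216e-6)/(0.175)² = 1.24×10^6 N/C.

|E| = 1.24×10^6 N/C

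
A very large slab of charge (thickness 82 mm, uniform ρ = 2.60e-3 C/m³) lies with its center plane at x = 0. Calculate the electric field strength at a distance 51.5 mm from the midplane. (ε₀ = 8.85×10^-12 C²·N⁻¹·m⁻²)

The point |x| = 51.5 mm lies outside the slab (half-thickness 0.041 m). A symmetric pillbox spanning the full slab encloses Q_enc = ρ·d·A.
Flux = 2EA ⇒ E = |ρ|d/(2ε₀), independent of distance outside.
E = (2.60×10^-3)(0.082)/(2·8.85×10^-12) = 1.20×10^7 N/C.

|E| ≈ 1.20×10^7 N/C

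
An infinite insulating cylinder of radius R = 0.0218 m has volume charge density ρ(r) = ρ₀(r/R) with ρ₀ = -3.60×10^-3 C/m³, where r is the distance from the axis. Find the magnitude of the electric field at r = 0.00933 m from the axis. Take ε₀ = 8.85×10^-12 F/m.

Take a coaxial cylindrical Gaussian surface of radius r = 0.00933 m and length L (r < R).
λ_enc = ∫₀^r ρ(r')·2πr' dr' = (2πρ₀/R)·r^3/3 = -2.809e-7 C/m.
Gauss's law: E·2πrL = λ_enc L/ε₀.
E = |λ_enc|/(2πε₀r) = (2.809×10^-7)/(2π·8.85×10^-12·0.00933) = 5.41×10^5 N/C.

|E| = 5.41×10^5 N/C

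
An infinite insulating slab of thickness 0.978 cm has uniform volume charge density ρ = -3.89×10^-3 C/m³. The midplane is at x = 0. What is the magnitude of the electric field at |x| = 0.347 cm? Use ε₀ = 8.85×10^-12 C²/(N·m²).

1.53×10^6 N/C

By symmetry E is perpendicular to the slab. A Gaussian pillbox from −0.347 cm to +0.347 cm (face area A) lies entirely within the slab.
Q_enc = ρ·(2x)·A and flux = 2EA, so 2EA = 2ρxA/ε₀ ⇒ E = |ρ|x/ε₀.
E = (3.89×10^-3)(0.00347)/(8.85×10^-12) = 1.53e6 N/C.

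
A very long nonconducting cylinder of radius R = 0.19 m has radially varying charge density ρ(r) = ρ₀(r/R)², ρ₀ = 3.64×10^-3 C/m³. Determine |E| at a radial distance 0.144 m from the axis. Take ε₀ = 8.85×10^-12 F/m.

8.51×10^6 V/m

Coaxial Gaussian cylinder, radius r = 0.144 m, length L (r < R).
Integrating ρ over the cross-section to radius r: λ_enc = (2πρ₀/R²) ∫₀^r r'^3 dr' = 2πρ₀ r^4/(4·R²) = 6.81e-5 C/m.
Applying ∮E·dA = Q_enc/ε₀ with the end caps contributing no flux:
E = |λ_enc|/(2πε₀r) = (6.81×10^-5)/(2π·8.85×10^-12·0.144) = 8.51×10^6 N/C.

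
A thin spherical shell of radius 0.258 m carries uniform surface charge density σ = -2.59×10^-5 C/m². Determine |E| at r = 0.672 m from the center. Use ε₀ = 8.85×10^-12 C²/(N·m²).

|E| = 4.31e5 N/C

By spherical symmetry E is radial; choose a Gaussian sphere of radius r = 0.672 m (r > 0.258 m).
The entire shell is enclosed: Q_enc = σ·4πR² = (-2.59×10^-5)·4π·(0.258)² = -2.166e-5 C.
By Gauss's law, ∮E·dA = E·4πr² = Q_enc/ε₀.
E = |Q_enc|/(4πε₀r²) = (2.166×10^-5)/(4π·8.85×10^-12·(0.672)²) = 4.31e5 N/C.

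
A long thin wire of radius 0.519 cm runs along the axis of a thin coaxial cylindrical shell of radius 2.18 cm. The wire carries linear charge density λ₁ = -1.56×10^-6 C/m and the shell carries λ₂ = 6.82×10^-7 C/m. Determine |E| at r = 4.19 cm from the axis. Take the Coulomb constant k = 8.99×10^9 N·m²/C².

Take a coaxial cylindrical Gaussian surface of radius r = 4.19 cm and length L (r > 2.18 cm, enclosing both).
λ_enc = λ₁ + λ₂ = (-1.56e-6) + (6.82×10^-7) = -8.78e-7 C/m.
Since E is radial and uniform over the curved surface, Φ = E·2πrL = Q_enc/ε₀ = λ_enc L/ε₀.
E = 2k|λ_enc|/r = 2(8.99×10^9)(8.78e-7)/(0.0419) = 3.77×10^5 N/C.

E ≈ 3.77×10^5 V/m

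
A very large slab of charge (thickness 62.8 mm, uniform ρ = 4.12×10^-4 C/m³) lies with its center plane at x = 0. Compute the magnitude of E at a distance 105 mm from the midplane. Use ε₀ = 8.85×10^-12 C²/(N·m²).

The point |x| = 105 mm lies outside the slab (half-thickness 0.0314 m). A symmetric pillbox spanning the full slab encloses Q_enc = ρ·d·A.
Flux = 2EA ⇒ E = |ρ|d/(2ε₀), independent of distance outside.
E = (4.12×10^-4)(0.0628)/(2·8.85×10^-12) = 1.46e6 N/C.

E = 1.46e6 V/m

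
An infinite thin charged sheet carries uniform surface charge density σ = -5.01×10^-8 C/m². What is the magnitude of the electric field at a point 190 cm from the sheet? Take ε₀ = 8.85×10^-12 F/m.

|E| = 2.83e3 N/C

By planar symmetry E is perpendicular to the sheet and uniform; use a Gaussian pillbox with flat faces of area A on each side of the sheet.
Flux Φ = 2EA and Q_enc = σA, so 2EA = σA/ε₀ ⇒ E = |σ|/(2ε₀), independent of distance.
E = |σ|/(2ε₀) = (5.01×10^-8)/(2·8.85×10^-12) = 2.83×10^3 N/C.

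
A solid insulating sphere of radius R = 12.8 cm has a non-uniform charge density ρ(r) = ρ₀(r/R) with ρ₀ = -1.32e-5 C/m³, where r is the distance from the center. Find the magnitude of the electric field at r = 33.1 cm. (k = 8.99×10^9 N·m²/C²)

E = 7.14×10^3 N/C

By spherical symmetry E is radial; choose a Gaussian sphere of radius r = 33.1 cm (r > R, all charge enclosed).
Q_enc = 4π ∫₀^R ρ₀(r'/R)^1 r'² dr' = 4πρ₀R³/4 = -8.697e-8 C.
Gauss's law: E·4πr² = Q_enc/ε₀.
E = k|Q_enc|/r² = (8.99×10^9)(8.697×10^-8)/(0.331)² = 7.14e3 N/C.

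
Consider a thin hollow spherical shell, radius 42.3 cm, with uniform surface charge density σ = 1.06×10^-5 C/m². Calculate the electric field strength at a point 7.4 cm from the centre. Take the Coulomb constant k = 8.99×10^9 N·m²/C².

E = 0 (no enclosed charge)

Symmetry ⇒ E = E(r) r̂. Gaussian sphere of radius r = 7.4 cm (inside the shell, r < 42.3 cm).
All the charge is outside the Gaussian surface: Q_enc = 0, hence E = 0 everywhere inside the shell.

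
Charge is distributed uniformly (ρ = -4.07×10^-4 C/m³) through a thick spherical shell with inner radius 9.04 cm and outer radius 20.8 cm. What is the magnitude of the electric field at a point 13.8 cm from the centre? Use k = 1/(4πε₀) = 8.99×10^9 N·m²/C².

Symmetry ⇒ E = E(r) r̂. Gaussian sphere of radius r = 13.8 cm (within the shell material, 9.04 cm < r < 20.8 cm).
Only the shell between 9.04 cm and r is enclosed: Q_enc = ρ·(4π/3)(r³ − a³) = (-4.07e-4)·(4π/3)·((0.138)³ − (0.0904)³) = -3.221×10^-6 C.
Applying ∮E·dA = Q_enc/ε₀ with Φ = E(4πr²):
E = k|Q_enc|/r² = (8.99×10^9)(3.221e-6)/(0.138)² = 1.52e6 N/C.

|E| = 1.52×10^6 N/C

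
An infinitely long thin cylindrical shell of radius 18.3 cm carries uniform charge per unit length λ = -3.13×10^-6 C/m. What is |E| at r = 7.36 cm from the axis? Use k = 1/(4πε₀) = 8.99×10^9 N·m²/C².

E = 0

By cylindrical symmetry E is radial; use a coaxial Gaussian cylinder of radius 7.36 cm and length L (r < 18.3 cm, inside the shell).
All the surface charge lies outside this cylinder: Q_enc = 0, hence E = 0.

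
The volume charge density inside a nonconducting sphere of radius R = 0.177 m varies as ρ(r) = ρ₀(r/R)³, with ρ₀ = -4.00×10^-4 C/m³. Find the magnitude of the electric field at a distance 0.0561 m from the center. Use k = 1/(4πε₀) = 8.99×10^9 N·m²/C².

E = 1.35×10^4 N/C

Use a concentric Gaussian sphere at r = 0.0561 m (r < R).
Q_enc = ∫₀^r ρ(r')·4πr'² dr' = (4πρ₀/R³) ∫₀^r r'^5 dr' = 4πρ₀ r^6/(6·R³) = -4.71×10^-9 C.
Gauss's law: E·4πr² = Q_enc/ε₀.
E = k|Q_enc|/r² = (8.99×10^9)(4.71×10^-9)/(0.0561)² = 1.35×10^4 N/C.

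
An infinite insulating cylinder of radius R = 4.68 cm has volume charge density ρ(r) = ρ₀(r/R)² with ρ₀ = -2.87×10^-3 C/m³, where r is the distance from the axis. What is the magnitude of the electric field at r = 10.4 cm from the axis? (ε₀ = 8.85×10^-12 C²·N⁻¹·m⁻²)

E = 1.71×10^6 N/C

Take a coaxial cylindrical Gaussian surface of radius r = 10.4 cm and length L (r > R, full charge per length enclosed).
λ_enc = 2π ∫₀^R ρ₀(r'/R)^2 r' dr' = 2πρ₀R²/4 = -9.874×10^-6 C/m.
Applying ∮E·dA = Q_enc/ε₀ with the end caps contributing no flux:
E = |λ_enc|/(2πε₀r) = (9.874×10^-6)/(2π·8.85×10^-12·0.104) = 1.71×10^6 N/C.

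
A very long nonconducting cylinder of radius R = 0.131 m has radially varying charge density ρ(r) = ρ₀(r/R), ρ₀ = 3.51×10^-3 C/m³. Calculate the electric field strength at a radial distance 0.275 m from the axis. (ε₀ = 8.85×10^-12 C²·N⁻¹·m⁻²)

|E| ≈ 8.25×10^6 V/m

Coaxial Gaussian cylinder, radius r = 0.275 m, length L (r > R, full charge per length enclosed).
λ_enc = 2π ∫₀^R ρ₀(r'/R)^1 r' dr' = 2πρ₀R²/3 = 1.262×10^-4 C/m.
Applying ∮E·dA = Q_enc/ε₀ with the end caps contributing no flux:
E = |λ_enc|/(2πε₀r) = (1.262×10^-4)/(2π·8.85×10^-12·0.275) = 8.25×10^6 N/C.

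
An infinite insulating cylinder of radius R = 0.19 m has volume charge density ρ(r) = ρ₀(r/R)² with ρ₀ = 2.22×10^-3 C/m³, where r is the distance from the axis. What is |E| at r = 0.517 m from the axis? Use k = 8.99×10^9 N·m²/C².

By cylindrical symmetry E is radial; use a coaxial Gaussian cylinder of radius 0.517 m and length L (r > R, full charge per length enclosed).
λ_enc = 2π ∫₀^R ρ₀(r'/R)^2 r' dr' = 2πρ₀R²/4 = 1.259×10^-4 C/m.
Gauss's law: E·2πrL = λ_enc L/ε₀.
E = 2k|λ_enc|/r = 2(8.99×10^9)(1.259e-4)/(0.517) = 4.38e6 N/C.

E ≈ 4.38×10^6 N/C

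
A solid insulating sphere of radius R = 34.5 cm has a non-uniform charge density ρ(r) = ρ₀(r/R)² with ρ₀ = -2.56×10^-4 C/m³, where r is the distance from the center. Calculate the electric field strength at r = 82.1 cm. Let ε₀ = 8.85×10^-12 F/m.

Use a concentric Gaussian sphere at r = 82.1 cm (r > R, all charge enclosed).
Q_enc = 4π ∫₀^R ρ₀(r'/R)^2 r'² dr' = 4πρ₀R³/5 = -2.642e-5 C.
By Gauss's law, ∮E·dA = E·4πr² = Q_enc/ε₀.
E = |Q_enc|/(4πε₀r²) = (2.642×10^-5)/(4π·8.85×10^-12·(0.821)²) = 3.52e5 N/C.

E ≈ 3.52×10^5 V/m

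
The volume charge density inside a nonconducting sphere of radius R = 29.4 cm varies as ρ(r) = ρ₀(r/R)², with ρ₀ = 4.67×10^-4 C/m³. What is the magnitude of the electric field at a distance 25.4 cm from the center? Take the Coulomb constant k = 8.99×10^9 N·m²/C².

Use a concentric Gaussian sphere at r = 25.4 cm (r < R).
Q_enc = ∫₀^r ρ(r')·4πr'² dr' = (4πρ₀/R²) ∫₀^r r'^4 dr' = 4πρ₀ r^5/(5·R²) = 1.436e-5 C.
Since E is radial and uniform over the Gaussian sphere, Φ = E·4πr² = Q_enc/ε₀.
E = k|Q_enc|/r² = (8.99×10^9)(1.436×10^-5)/(0.254)² = 2.00×10^6 N/C.

E ≈ 2.00e6 N/C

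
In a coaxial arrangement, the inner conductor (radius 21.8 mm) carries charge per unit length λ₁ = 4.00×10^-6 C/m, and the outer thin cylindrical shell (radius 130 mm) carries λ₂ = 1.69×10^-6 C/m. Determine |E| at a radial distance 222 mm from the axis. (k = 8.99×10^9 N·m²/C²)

By cylindrical symmetry E is radial; use a coaxial Gaussian cylinder of radius 222 mm and length L (r > 130 mm, enclosing both).
λ_enc = λ₁ + λ₂ = (4.00e-6) + (1.69×10^-6) = 5.69×10^-6 C/m.
Gauss's law: E·2πrL = λ_enc L/ε₀.
E = 2k|λ_enc|/r = 2(8.99×10^9)(5.69e-6)/(0.222) = 4.61×10^5 N/C.

|E| = 4.61e5 N/C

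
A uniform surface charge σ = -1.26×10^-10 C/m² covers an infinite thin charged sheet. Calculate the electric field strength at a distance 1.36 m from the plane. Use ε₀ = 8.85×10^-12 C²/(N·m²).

Choose a cylindrical pillbox piercing the sheet, end faces (area A) parallel to it.
Flux Φ = 2EA and Q_enc = σA, so 2EA = σA/ε₀ ⇒ E = |σ|/(2ε₀), independent of distance.
E = |σ|/(2ε₀) = (1.26×10^-10)/(2·8.85×10^-12) = 7.12 N/C.

E = 7.12 N/C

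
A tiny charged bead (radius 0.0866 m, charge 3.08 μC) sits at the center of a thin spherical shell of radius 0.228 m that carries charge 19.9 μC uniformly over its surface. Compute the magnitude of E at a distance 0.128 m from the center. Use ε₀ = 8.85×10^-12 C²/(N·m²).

|E| = 1.69×10^6 V/m

By spherical symmetry E is radial; choose a Gaussian sphere of radius r = 0.128 m (between the bodies, 0.0866 m < r < 0.228 m).
The shell at 0.228 m lies outside the Gaussian surface, so Q_enc = 3.08 μC = 3.08×10^-6 C.
By Gauss's law, ∮E·dA = E·4πr² = Q_enc/ε₀.
E = |Q_enc|/(4πε₀r²) = (3.08e-6)/(4π·8.85×10^-12·(0.128)²) = 1.69×10^6 N/C.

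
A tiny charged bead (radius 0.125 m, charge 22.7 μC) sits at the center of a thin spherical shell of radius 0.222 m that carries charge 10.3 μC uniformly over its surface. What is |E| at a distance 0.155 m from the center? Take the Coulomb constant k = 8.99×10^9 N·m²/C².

|E| = 8.49×10^6 N/C

Symmetry ⇒ E = E(r) r̂. Gaussian sphere of radius r = 0.155 m (between the bodies, 0.125 m < r < 0.222 m).
The shell at 0.222 m lies outside the Gaussian surface, so Q_enc = 22.7 μC = 2.27×10^-5 C.
Applying ∮E·dA = Q_enc/ε₀ with Φ = E(4πr²):
E = k|Q_enc|/r² = (8.99×10^9)(2.27e-5)/(0.155)² = 8.49e6 N/C.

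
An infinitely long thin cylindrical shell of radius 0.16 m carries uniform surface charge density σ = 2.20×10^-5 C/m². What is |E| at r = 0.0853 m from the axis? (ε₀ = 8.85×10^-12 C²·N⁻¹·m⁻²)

Coaxial Gaussian cylinder, radius r = 0.0853 m, length L (r < 0.16 m, inside the shell).
No charge is enclosed, so Gauss's law gives E·2πrL = 0 ⇒ E = 0.

|E| = 0 V/m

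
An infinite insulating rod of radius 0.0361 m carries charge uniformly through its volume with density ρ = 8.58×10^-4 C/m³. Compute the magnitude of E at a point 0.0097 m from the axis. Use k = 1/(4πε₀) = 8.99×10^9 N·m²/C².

Coaxial Gaussian cylinder, radius r = 0.0097 m, length L (r < R).
Enclosed charge per unit length: λ_enc = ρ·πr² = (8.58×10^-4)π(0.0097)² = 2.536×10^-7 C/m.
By Gauss's law (flux through the curved wall only), E·2πrL = λ_enc L/ε₀.
E = 2k|λ_enc|/r = 2(8.99×10^9)(2.536e-7)/(0.0097) = 4.70e5 N/C.

E ≈ 4.70×10^5 N/C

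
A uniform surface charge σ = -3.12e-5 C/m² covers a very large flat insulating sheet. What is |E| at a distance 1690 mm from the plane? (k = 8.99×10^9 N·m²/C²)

By planar symmetry E is perpendicular to the sheet and uniform; use a Gaussian pillbox with flat faces of area A on each side of the sheet.
Only the two end caps contribute flux: Φ = 2EA. With Q_enc = σA, Gauss's law gives E = |σ|/(2ε₀).
E = 2πk|σ| = 2π(8.99×10^9)(3.12×10^-5) = 1.76×10^6 N/C.

E = 1.76×10^6 N/C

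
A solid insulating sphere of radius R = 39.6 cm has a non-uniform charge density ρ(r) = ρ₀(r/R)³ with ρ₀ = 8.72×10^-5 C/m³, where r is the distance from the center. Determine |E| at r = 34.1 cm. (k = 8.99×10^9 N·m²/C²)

E ≈ 3.57×10^5 N/C

Use a concentric Gaussian sphere at r = 34.1 cm (r < R).
Q_enc = ∫₀^r ρ(r')·4πr'² dr' = (4πρ₀/R³) ∫₀^r r'^5 dr' = 4πρ₀ r^6/(6·R³) = 4.624×10^-6 C.
Gauss's law: E·4πr² = Q_enc/ε₀.
E = k|Q_enc|/r² = (8.99×10^9)(4.624e-6)/(0.341)² = 3.57e5 N/C.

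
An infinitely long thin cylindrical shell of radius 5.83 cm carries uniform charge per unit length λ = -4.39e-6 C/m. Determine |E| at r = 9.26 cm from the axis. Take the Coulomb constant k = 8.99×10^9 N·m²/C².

|E| = 8.52e5 N/C

Choose a coaxial cylinder of radius r = 9.26 cm (arbitrary length L) as the Gaussian surface (r > 5.83 cm).
The full line charge is enclosed: λ_enc = -4.39×10^-6 C/m.
By Gauss's law (flux through the curved wall only), E·2πrL = λ_enc L/ε₀.
E = 2k|λ_enc|/r = 2(8.99×10^9)(4.39×10^-6)/(0.0926) = 8.52×10^5 N/C.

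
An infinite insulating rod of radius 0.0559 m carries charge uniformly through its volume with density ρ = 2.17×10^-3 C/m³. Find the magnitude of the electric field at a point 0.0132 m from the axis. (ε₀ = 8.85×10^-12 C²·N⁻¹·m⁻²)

1.62e6 N/C

Choose a coaxial cylinder of radius r = 0.0132 m (arbitrary length L) as the Gaussian surface (r < R).
Charge inside radius r per length L is ρ·πr²·L, so λ_enc = ρπr² = 1.188×10^-6 C/m.
Gauss's law: E·2πrL = λ_enc L/ε₀.
E = |λ_enc|/(2πε₀r) = (1.188e-6)/(2π·8.85×10^-12·0.0132) = 1.62×10^6 N/C.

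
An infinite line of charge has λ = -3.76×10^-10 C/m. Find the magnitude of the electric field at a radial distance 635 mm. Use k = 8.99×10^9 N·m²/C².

|E| ≈ 10.6 N/C

By cylindrical symmetry E is radial; use a coaxial Gaussian cylinder of radius 635 mm and length L.
Q_enc = λL, so λ_enc = -3.76×10^-10 C/m.
Since E is radial and uniform over the curved surface, Φ = E·2πrL = Q_enc/ε₀ = λ_enc L/ε₀.
E = 2k|λ_enc|/r = 2(8.99×10^9)(3.76×10^-10)/(0.635) = 10.6 N/C.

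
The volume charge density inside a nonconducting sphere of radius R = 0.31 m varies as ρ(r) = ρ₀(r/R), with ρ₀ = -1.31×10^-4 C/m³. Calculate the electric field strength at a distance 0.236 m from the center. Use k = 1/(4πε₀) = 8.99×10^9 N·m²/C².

By spherical symmetry E is radial; choose a Gaussian sphere of radius r = 0.236 m (r < R).
Integrate the density: Q_enc = 4π ∫₀^r ρ₀(r'/R)^1 r'² dr' = 4πρ₀ r^4/(4·R) = -4.118e-6 C.
By Gauss's law, ∮E·dA = E·4πr² = Q_enc/ε₀.
E = k|Q_enc|/r² = (8.99×10^9)(4.118×10^-6)/(0.236)² = 6.65×10^5 N/C.

6.65e5 N/C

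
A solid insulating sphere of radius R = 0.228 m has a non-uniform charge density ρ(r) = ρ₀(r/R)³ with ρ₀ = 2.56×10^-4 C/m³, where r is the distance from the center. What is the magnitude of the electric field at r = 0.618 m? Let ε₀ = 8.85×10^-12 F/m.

E ≈ 1.50×10^5 N/C

Use a concentric Gaussian sphere at r = 0.618 m (r > R, all charge enclosed).
Q_enc = 4π ∫₀^R ρ₀(r'/R)^3 r'² dr' = 4πρ₀R³/6 = 6.355×10^-6 C.
Gauss's law: E·4πr² = Q_enc/ε₀.
E = |Q_enc|/(4πε₀r²) = (6.355×10^-6)/(4π·8.85×10^-12·(0.618)²) = 1.50×10^5 N/C.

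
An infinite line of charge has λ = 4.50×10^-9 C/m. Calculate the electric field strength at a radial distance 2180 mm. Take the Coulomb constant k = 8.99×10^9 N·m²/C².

Coaxial Gaussian cylinder, radius r = 2180 mm, length L.
Q_enc = λL, so λ_enc = 4.50×10^-9 C/m.
Gauss's law: E·2πrL = λ_enc L/ε₀.
E = 2k|λ_enc|/r = 2(8.99×10^9)(4.50×10^-9)/(2.18) = 37.1 N/C.

|E| ≈ 37.1 N/C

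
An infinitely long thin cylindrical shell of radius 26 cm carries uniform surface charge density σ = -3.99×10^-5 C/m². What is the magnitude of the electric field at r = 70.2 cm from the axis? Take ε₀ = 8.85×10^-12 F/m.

|E| ≈ 1.67×10^6 N/C

Take a coaxial cylindrical Gaussian surface of radius r = 70.2 cm and length L (r > 26 cm).
The whole shell is enclosed: λ_enc = σ·2πR = (-3.99×10^-5)·2π·(0.26) = -6.518×10^-5 C/m.
Gauss's law: E·2πrL = λ_enc L/ε₀.
E = |λ_enc|/(2πε₀r) = (6.518×10^-5)/(2π·8.85×10^-12·0.702) = 1.67×10^6 N/C.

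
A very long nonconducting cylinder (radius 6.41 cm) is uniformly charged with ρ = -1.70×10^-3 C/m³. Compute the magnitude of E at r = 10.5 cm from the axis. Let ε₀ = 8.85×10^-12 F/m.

3.76×10^6 V/m

Choose a coaxial cylinder of radius r = 10.5 cm (arbitrary length L) as the Gaussian surface (r > 6.41 cm, full cross-section enclosed).
λ_enc = ρ·πR² = (-1.70×10^-3)π(0.0641)² = -2.194e-5 C/m.
Gauss's law: E·2πrL = λ_enc L/ε₀.
E = |λ_enc|/(2πε₀r) = (2.194e-5)/(2π·8.85×10^-12·0.105) = 3.76×10^6 N/C.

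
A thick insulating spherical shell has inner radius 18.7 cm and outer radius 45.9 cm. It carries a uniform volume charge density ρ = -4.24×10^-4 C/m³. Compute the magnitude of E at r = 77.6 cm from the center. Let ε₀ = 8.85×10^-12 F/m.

|E| ≈ 2.39×10^6 N/C

By spherical symmetry E is radial; choose a Gaussian sphere of radius r = 77.6 cm (r > 45.9 cm, enclosing the whole shell).
Q_enc = ρ·(4π/3)(b³ − a³) = (-4.24×10^-4)·(4π/3)·((0.459)³ − (0.187)³) = -1.601×10^-4 C.
Gauss's law: E·4πr² = Q_enc/ε₀.
E = |Q_enc|/(4πε₀r²) = (1.601×10^-4)/(4π·8.85×10^-12·(0.776)²) = 2.39×10^6 N/C.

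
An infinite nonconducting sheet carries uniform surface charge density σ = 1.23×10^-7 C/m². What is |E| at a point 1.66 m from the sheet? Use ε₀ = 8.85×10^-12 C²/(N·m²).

The symmetry is planar: E is normal to the sheet and the same magnitude on both sides. Take a pillbox straddling the sheet with end-cap area A.
Flux Φ = 2EA and Q_enc = σA, so 2EA = σA/ε₀ ⇒ E = |σ|/(2ε₀), independent of distance.
E = |σ|/(2ε₀) = (1.23×10^-7)/(2·8.85×10^-12) = 6.95×10^3 N/C.

6.95×10^3 N/C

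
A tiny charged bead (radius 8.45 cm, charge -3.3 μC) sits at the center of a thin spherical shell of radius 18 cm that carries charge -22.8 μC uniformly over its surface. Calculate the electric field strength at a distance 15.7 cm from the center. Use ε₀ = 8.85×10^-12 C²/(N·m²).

E = 1.20e6 N/C

Symmetry ⇒ E = E(r) r̂. Gaussian sphere of radius r = 15.7 cm (between the bodies, 8.45 cm < r < 18 cm).
Only the inner charge is enclosed; the outer shell contributes nothing inside itself. Q_enc = -3.3 μC = -3.30×10^-6 C.
Gauss's law: E·4πr² = Q_enc/ε₀.
E = |Q_enc|/(4πε₀r²) = (3.30e-6)/(4π·8.85×10^-12·(0.157)²) = 1.20e6 N/C.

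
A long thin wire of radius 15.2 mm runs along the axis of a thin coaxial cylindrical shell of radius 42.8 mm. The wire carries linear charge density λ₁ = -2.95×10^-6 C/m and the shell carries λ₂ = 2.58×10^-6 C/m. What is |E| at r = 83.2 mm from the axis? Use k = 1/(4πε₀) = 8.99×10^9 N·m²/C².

|E| = 8.00×10^4 V/m

Coaxial Gaussian cylinder, radius r = 83.2 mm, length L (r > 42.8 mm, enclosing both).
λ_enc = λ₁ + λ₂ = (-2.95×10^-6) + (2.58×10^-6) = -3.70e-7 C/m.
Applying ∮E·dA = Q_enc/ε₀ with the end caps contributing no flux:
E = 2k|λ_enc|/r = 2(8.99×10^9)(3.70×10^-7)/(0.0832) = 8.00e4 N/C.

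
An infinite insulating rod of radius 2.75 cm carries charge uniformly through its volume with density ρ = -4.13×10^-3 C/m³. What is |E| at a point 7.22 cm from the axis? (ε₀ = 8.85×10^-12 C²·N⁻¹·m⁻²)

E ≈ 2.44×10^6 V/m

Take a coaxial cylindrical Gaussian surface of radius r = 7.22 cm and length L (r > 2.75 cm, full cross-section enclosed).
λ_enc = ρ·πR² = (-4.13×10^-3)π(0.0275)² = -9.812×10^-6 C/m.
Gauss's law: E·2πrL = λ_enc L/ε₀.
E = |λ_enc|/(2πε₀r) = (9.812×10^-6)/(2π·8.85×10^-12·0.0722) = 2.44e6 N/C.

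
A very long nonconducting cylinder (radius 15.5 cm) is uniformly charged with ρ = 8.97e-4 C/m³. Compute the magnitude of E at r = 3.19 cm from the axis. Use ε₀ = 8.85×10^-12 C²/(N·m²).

Coaxial Gaussian cylinder, radius r = 3.19 cm, length L (r < R).
Enclosed charge per unit length: λ_enc = ρ·πr² = (8.97×10^-4)π(0.0319)² = 2.868×10^-6 C/m.
Applying ∮E·dA = Q_enc/ε₀ with the end caps contributing no flux:
E = |λ_enc|/(2πε₀r) = (2.868×10^-6)/(2π·8.85×10^-12·0.0319) = 1.62e6 N/C.

1.62e6 V/m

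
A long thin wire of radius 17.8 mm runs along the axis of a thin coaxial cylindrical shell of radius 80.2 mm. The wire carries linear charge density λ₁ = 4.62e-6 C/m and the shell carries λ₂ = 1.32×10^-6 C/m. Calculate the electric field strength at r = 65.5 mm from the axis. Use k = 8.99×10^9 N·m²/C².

|E| = 1.27e6 V/m

By cylindrical symmetry E is radial; use a coaxial Gaussian cylinder of radius 65.5 mm and length L (between the conductors, 17.8 mm < r < 80.2 mm).
Only the inner wire is enclosed; the outer shell contributes nothing inside itself. λ_enc = λ₁ = 4.62×10^-6 C/m.
Since E is radial and uniform over the curved surface, Φ = E·2πrL = Q_enc/ε₀ = λ_enc L/ε₀.
E = 2k|λ_enc|/r = 2(8.99×10^9)(4.62×10^-6)/(0.0655) = 1.27×10^6 N/C.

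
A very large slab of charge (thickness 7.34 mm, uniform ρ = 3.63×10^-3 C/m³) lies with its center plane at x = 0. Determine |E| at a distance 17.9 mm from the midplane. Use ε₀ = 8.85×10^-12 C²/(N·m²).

E = 1.51e6 N/C

The point |x| = 17.9 mm lies outside the slab (half-thickness 0.00367 m). A symmetric pillbox spanning the full slab encloses Q_enc = ρ·d·A.
Flux = 2EA ⇒ E = |ρ|d/(2ε₀), independent of distance outside.
E = (3.63×10^-3)(0.00734)/(2·8.85×10^-12) = 1.51e6 N/C.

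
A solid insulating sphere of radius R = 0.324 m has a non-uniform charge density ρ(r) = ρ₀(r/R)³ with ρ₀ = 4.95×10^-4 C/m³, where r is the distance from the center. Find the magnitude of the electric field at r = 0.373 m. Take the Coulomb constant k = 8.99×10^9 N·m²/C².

2.28×10^6 N/C

Use a concentric Gaussian sphere at r = 0.373 m (r > R, all charge enclosed).
Q_enc = 4π ∫₀^R ρ₀(r'/R)^3 r'² dr' = 4πρ₀R³/6 = 3.526×10^-5 C.
Gauss's law: E·4πr² = Q_enc/ε₀.
E = k|Q_enc|/r² = (8.99×10^9)(3.526×10^-5)/(0.373)² = 2.28×10^6 N/C.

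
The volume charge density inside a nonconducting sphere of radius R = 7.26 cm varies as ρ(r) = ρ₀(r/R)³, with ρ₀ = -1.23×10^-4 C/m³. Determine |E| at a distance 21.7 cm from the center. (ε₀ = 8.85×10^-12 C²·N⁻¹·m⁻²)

Take a concentric spherical Gaussian surface of radius r = 21.7 cm (r > R, all charge enclosed).
Q_enc = 4π ∫₀^R ρ₀(r'/R)^3 r'² dr' = 4πρ₀R³/6 = -9.858×10^-8 C.
Since E is radial and uniform over the Gaussian sphere, Φ = E·4πr² = Q_enc/ε₀.
E = |Q_enc|/(4πε₀r²) = (9.858e-8)/(4π·8.85×10^-12·(0.217)²) = 1.88e4 N/C.

|E| ≈ 1.88e4 N/C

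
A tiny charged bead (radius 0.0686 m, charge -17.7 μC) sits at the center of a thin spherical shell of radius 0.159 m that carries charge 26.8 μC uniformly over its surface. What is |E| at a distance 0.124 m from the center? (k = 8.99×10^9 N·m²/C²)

Use a concentric Gaussian sphere at r = 0.124 m (between the bodies, 0.0686 m < r < 0.159 m).
The shell at 0.159 m lies outside the Gaussian surface, so Q_enc = -17.7 μC = -1.77e-5 C.
Gauss's law: E·4πr² = Q_enc/ε₀.
E = k|Q_enc|/r² = (8.99×10^9)(1.77×10^-5)/(0.124)² = 1.03×10^7 N/C.

|E| ≈ 1.03×10^7 V/m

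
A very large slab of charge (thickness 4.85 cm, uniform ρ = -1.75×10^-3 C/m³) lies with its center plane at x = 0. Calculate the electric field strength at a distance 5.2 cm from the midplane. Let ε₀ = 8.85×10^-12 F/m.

The point |x| = 5.2 cm lies outside the slab (half-thickness 0.02425 m). A symmetric pillbox spanning the full slab encloses Q_enc = ρ·d·A.
Flux = 2EA ⇒ E = |ρ|d/(2ε₀), independent of distance outside.
E = (1.75×10^-3)(0.0485)/(2·8.85×10^-12) = 4.80×10^6 N/C.

|E| = 4.80×10^6 V/m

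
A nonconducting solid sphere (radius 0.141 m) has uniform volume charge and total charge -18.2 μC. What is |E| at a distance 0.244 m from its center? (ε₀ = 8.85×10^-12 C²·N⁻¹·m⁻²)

By spherical symmetry E is radial; choose a Gaussian sphere of radius r = 0.244 m (r > R, so the entire charge is enclosed).
Q_enc = -18.2 μC = -1.82×10^-5 C.
Gauss's law: E·4πr² = Q_enc/ε₀.
E = |Q_enc|/(4πε₀r²) = (1.82×10^-5)/(4π·8.85×10^-12·(0.244)²) = 2.75e6 N/C.

|E| ≈ 2.75×10^6 N/C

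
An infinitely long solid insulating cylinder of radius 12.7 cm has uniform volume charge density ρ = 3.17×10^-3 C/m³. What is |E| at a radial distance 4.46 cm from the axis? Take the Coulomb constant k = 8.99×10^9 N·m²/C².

By cylindrical symmetry E is radial; use a coaxial Gaussian cylinder of radius 4.46 cm and length L (r < R).
Enclosed charge per unit length: λ_enc = ρ·πr² = (3.17×10^-3)π(0.0446)² = 1.981e-5 C/m.
Gauss's law: E·2πrL = λ_enc L/ε₀.
E = 2k|λ_enc|/r = 2(8.99×10^9)(1.981×10^-5)/(0.0446) = 7.99×10^6 N/C.

E ≈ 7.99×10^6 N/C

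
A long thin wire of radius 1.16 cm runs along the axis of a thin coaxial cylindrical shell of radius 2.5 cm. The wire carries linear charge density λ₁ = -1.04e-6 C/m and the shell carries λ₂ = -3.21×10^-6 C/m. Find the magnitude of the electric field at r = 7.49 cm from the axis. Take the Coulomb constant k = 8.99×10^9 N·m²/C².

1.02e6 N/C

Choose a coaxial cylinder of radius r = 7.49 cm (arbitrary length L) as the Gaussian surface (r > 2.5 cm, enclosing both).
λ_enc = λ₁ + λ₂ = (-1.04e-6) + (-3.21×10^-6) = -4.25e-6 C/m.
Gauss's law: E·2πrL = λ_enc L/ε₀.
E = 2k|λ_enc|/r = 2(8.99×10^9)(4.25e-6)/(0.0749) = 1.02×10^6 N/C.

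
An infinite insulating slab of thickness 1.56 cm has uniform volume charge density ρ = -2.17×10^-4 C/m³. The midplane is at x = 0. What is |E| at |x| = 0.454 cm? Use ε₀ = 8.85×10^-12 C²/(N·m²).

By symmetry E is perpendicular to the slab. A Gaussian pillbox from −0.454 cm to +0.454 cm (face area A) lies entirely within the slab.
Q_enc = ρ·(2x)·A and flux = 2EA, so 2EA = 2ρxA/ε₀ ⇒ E = |ρ|x/ε₀.
E = (2.17×10^-4)(0.00454)/(8.85×10^-12) = 1.11e5 N/C.

1.11×10^5 N/C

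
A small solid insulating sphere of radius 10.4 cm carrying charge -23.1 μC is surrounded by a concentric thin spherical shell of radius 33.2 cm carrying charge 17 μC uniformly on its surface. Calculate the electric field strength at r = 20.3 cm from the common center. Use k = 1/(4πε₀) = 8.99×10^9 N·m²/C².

Take a concentric spherical Gaussian surface of radius r = 20.3 cm (between the bodies, 10.4 cm < r < 33.2 cm).
The shell at 33.2 cm lies outside the Gaussian surface, so Q_enc = -23.1 μC = -2.31e-5 C.
Since E is radial and uniform over the Gaussian sphere, Φ = E·4πr² = Q_enc/ε₀.
E = k|Q_enc|/r² = (8.99×10^9)(2.31×10^-5)/(0.203)² = 5.04×10^6 N/C.

E = 5.04×10^6 V/m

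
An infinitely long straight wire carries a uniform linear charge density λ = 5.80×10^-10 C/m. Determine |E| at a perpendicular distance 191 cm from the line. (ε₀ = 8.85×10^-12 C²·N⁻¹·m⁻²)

5.46 N/C

Choose a coaxial cylinder of radius r = 191 cm (arbitrary length L) as the Gaussian surface.
Q_enc = λL, so λ_enc = 5.80e-10 C/m.
Applying ∮E·dA = Q_enc/ε₀ with the end caps contributing no flux:
E = |λ_enc|/(2πε₀r) = (5.80×10^-10)/(2π·8.85×10^-12·1.91) = 5.46 N/C.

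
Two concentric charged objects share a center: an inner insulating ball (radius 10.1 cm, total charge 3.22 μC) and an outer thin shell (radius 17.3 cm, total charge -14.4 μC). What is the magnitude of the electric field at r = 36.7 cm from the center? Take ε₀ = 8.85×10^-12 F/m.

E ≈ 7.46×10^5 N/C

Use a concentric Gaussian sphere at r = 36.7 cm (r > 17.3 cm, enclosing both).
Q_enc = (3.22 μC) + (-14.4 μC) = -1.118×10^-5 C.
Gauss's law: E·4πr² = Q_enc/ε₀.
E = |Q_enc|/(4πε₀r²) = (1.118×10^-5)/(4π·8.85×10^-12·(0.367)²) = 7.46×10^5 N/C.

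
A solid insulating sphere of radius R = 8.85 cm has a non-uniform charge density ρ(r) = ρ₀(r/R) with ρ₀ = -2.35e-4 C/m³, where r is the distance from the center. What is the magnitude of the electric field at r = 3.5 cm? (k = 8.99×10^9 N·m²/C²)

E ≈ 9.19×10^4 N/C

Take a concentric spherical Gaussian surface of radius r = 3.5 cm (r < R).
Q_enc = ∫₀^r ρ(r')·4πr'² dr' = (4πρ₀/R) ∫₀^r r'^3 dr' = 4πρ₀ r^4/(4·R) = -1.252×10^-8 C.
Gauss's law: E·4πr² = Q_enc/ε₀.
E = k|Q_enc|/r² = (8.99×10^9)(1.252×10^-8)/(0.035)² = 9.19e4 N/C.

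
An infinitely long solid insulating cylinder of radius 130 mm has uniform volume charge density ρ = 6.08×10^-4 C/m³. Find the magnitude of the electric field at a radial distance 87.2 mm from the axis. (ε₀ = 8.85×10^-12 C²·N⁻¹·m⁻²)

|E| ≈ 3.00×10^6 N/C

By cylindrical symmetry E is radial; use a coaxial Gaussian cylinder of radius 87.2 mm and length L (r < R).
Enclosed charge per unit length: λ_enc = ρ·πr² = (6.08e-4)π(0.0872)² = 1.452e-5 C/m.
Applying ∮E·dA = Q_enc/ε₀ with the end caps contributing no flux:
E = |λ_enc|/(2πε₀r) = (1.452e-5)/(2π·8.85×10^-12·0.0872) = 3.00×10^6 N/C.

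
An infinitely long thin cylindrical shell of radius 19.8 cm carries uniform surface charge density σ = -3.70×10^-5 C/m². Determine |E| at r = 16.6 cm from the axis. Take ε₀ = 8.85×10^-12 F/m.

Coaxial Gaussian cylinder, radius r = 16.6 cm, length L (r < 19.8 cm, inside the shell).
All the surface charge lies outside this cylinder: Q_enc = 0, hence E = 0.

|E| = 0 N/C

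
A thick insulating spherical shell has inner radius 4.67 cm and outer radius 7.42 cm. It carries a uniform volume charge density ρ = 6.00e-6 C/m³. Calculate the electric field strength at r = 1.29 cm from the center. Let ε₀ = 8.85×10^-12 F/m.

|E| = 0 N/C

Use a concentric Gaussian sphere at r = 1.29 cm (r < 4.67 cm, inside the empty cavity).
No charge is enclosed, so by Gauss's law E·4πr² = 0 ⇒ E = 0.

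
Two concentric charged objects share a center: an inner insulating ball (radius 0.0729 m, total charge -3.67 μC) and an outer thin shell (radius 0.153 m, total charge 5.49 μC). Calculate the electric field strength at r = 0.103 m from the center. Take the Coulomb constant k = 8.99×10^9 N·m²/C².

Take a concentric spherical Gaussian surface of radius r = 0.103 m (between the bodies, 0.0729 m < r < 0.153 m).
The shell at 0.153 m lies outside the Gaussian surface, so Q_enc = -3.67 μC = -3.67×10^-6 C.
Since E is radial and uniform over the Gaussian sphere, Φ = E·4πr² = Q_enc/ε₀.
E = k|Q_enc|/r² = (8.99×10^9)(3.67×10^-6)/(0.103)² = 3.11×10^6 N/C.

E = 3.11×10^6 V/m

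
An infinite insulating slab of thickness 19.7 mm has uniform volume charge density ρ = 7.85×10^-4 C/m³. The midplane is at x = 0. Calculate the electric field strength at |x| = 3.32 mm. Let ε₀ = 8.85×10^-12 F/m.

E ≈ 2.94×10^5 N/C

By symmetry E is perpendicular to the slab. A Gaussian pillbox from −3.32 mm to +3.32 mm (face area A) lies entirely within the slab.
Q_enc = ρ·(2x)·A and flux = 2EA, so 2EA = 2ρxA/ε₀ ⇒ E = |ρ|x/ε₀.
E = (7.85×10^-4)(0.00332)/(8.85×10^-12) = 2.94×10^5 N/C.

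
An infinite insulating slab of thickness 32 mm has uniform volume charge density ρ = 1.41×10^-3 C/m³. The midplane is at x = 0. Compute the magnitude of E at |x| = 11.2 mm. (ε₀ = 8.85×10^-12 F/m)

|E| = 1.78×10^6 N/C

By symmetry E is perpendicular to the slab. A Gaussian pillbox from −11.2 mm to +11.2 mm (face area A) lies entirely within the slab.
Q_enc = ρ·(2x)·A and flux = 2EA, so 2EA = 2ρxA/ε₀ ⇒ E = |ρ|x/ε₀.
E = (1.41×10^-3)(0.0112)/(8.85×10^-12) = 1.78×10^6 N/C.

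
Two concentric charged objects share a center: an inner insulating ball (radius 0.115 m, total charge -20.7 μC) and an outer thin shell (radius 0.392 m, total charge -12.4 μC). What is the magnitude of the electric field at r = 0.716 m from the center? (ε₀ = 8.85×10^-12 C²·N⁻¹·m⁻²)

|E| = 5.81×10^5 N/C

By spherical symmetry E is radial; choose a Gaussian sphere of radius r = 0.716 m (r > 0.392 m, enclosing both).
Q_enc = (-20.7 μC) + (-12.4 μC) = -3.31e-5 C.
By Gauss's law, ∮E·dA = E·4πr² = Q_enc/ε₀.
E = |Q_enc|/(4πε₀r²) = (3.31e-5)/(4π·8.85×10^-12·(0.716)²) = 5.81×10^5 N/C.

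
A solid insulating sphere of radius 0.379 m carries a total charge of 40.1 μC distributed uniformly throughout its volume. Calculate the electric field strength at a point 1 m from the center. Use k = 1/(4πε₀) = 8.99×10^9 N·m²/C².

|E| = 3.60e5 N/C

By spherical symmetry E is radial; choose a Gaussian sphere of radius r = 1 m (r > R, so the entire charge is enclosed).
Q_enc = 40.1 μC = 4.01×10^-5 C.
Gauss's law: E·4πr² = Q_enc/ε₀.
E = k|Q_enc|/r² = (8.99×10^9)(4.01×10^-5)/(1)² = 3.60e5 N/C.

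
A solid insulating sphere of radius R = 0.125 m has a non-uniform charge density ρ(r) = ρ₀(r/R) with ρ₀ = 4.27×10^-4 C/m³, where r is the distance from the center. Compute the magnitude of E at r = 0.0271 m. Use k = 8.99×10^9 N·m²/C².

|E| = 7.09×10^4 V/m

Use a concentric Gaussian sphere at r = 0.0271 m (r < R).
Q_enc = ∫₀^r ρ(r')·4πr'² dr' = (4πρ₀/R) ∫₀^r r'^3 dr' = 4πρ₀ r^4/(4·R) = 5.788e-9 C.
Gauss's law: E·4πr² = Q_enc/ε₀.
E = k|Q_enc|/r² = (8.99×10^9)(5.788×10^-9)/(0.0271)² = 7.09×10^4 N/C.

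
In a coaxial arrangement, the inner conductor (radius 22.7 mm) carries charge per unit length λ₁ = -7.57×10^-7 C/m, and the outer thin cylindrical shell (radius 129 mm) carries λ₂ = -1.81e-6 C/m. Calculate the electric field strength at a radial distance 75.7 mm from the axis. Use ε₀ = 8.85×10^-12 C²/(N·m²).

E = 1.80×10^5 N/C

Coaxial Gaussian cylinder, radius r = 75.7 mm, length L (between the conductors, 22.7 mm < r < 129 mm).
The shell at 129 mm lies outside the Gaussian surface, so λ_enc = λ₁ = -7.57×10^-7 C/m.
By Gauss's law (flux through the curved wall only), E·2πrL = λ_enc L/ε₀.
E = |λ_enc|/(2πε₀r) = (7.57e-7)/(2π·8.85×10^-12·0.0757) = 1.80e5 N/C.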